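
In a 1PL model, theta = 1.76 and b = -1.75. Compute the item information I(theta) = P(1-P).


P = 1/(1+exp(-(1.76--1.75))) = 0.971
I = P*(1-P) = 0.971 * 0.029
I = 0.0282

0.0282


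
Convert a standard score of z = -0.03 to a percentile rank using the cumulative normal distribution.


CDF(z) = 0.5 * (1 + erf(z/sqrt(2)))
erf(-0.0212) = -0.0239
CDF = 0.488
Percentile rank = 0.488 * 100 = 48.8

48.8


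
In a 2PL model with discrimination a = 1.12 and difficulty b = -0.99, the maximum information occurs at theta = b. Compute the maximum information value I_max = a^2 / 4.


For 2PL, max info at theta = b = -0.99
I_max = a^2 / 4 = 1.12^2 / 4
= 1.2544 / 4
I_max = 0.3136

0.3136


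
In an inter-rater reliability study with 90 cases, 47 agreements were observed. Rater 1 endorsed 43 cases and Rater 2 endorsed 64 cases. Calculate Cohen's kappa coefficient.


P_o = 47/90 = 0.522222
P_e = (43*64 + 47*26) / 8100 = 0.490617
kappa = (P_o - P_e) / (1 - P_e)
kappa = (0.522222 - 0.490617) / (1 - 0.490617)
kappa = 0.062

0.062


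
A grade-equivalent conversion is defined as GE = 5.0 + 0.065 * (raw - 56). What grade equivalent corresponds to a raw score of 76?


raw - median = 76 - 56 = 20
slope * diff = 0.065 * 20 = 1.3
GE = 5.0 + 1.3
GE = 6.3

6.3


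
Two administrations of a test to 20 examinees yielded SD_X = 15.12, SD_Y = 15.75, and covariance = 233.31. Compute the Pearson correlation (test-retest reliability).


r = cov(X,Y) / (SD_X * SD_Y)
r = 233.31 / (15.12 * 15.75)
r = 233.31 / 238.14
r = 0.9797

0.9797


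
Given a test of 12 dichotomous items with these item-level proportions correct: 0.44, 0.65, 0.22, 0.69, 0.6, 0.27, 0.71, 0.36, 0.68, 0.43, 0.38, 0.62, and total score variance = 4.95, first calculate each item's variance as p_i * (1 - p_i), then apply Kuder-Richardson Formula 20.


For each item, compute p_i * q_i:
  Item 1: 0.44 * 0.56 = 0.2464
  Item 2: 0.65 * 0.35 = 0.2275
  Item 3: 0.22 * 0.78 = 0.1716
  Item 4: 0.69 * 0.31 = 0.2139
  Item 5: 0.6 * 0.4 = 0.24
  Item 6: 0.27 * 0.73 = 0.1971
  Item 7: 0.71 * 0.29 = 0.2059
  Item 8: 0.36 * 0.64 = 0.2304
  Item 9: 0.68 * 0.32 = 0.2176
  Item 10: 0.43 * 0.57 = 0.2451
  Item 11: 0.38 * 0.62 = 0.2356
  Item 12: 0.62 * 0.38 = 0.2356
Sum(p_i * q_i) = 0.2464 + 0.2275 + 0.1716 + 0.2139 + 0.24 + 0.1971 + 0.2059 + 0.2304 + 0.2176 + 0.2451 + 0.2356 + 0.2356 = 2.6667
KR-20 = (k/(k-1)) * (1 - Sum(p_i*q_i) / Var_total)
= (12/11) * (1 - 2.6667/4.95)
= 1.0909 * 0.4613
KR-20 = 0.5032

0.5032


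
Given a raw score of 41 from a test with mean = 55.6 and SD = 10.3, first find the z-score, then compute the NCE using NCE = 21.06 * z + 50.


z = (X - mean) / SD = (41 - 55.6) / 10.3
z = -14.6 / 10.3
z = -1.4175
NCE = NCE = 21.06z + 50
Carry z at full precision (z = -14.6 / 10.3) into the conversion:
NCE = 21.06 * (-14.6 / 10.3) + 50 = -307.476 / 10.3 + 50
NCE = -29.852 + 50
NCE = 20.148

20.148


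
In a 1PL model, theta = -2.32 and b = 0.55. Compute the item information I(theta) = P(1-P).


P = 1/(1+exp(-(-2.32-0.55))) = 0.0537
I = P*(1-P) = 0.0537 * 0.9463
I = 0.0508

0.0508


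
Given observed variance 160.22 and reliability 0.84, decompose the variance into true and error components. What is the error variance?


var_true = rxx * var_obs = 0.84 * 160.22 = 134.5848
var_error = var_obs - var_true
var_error = 160.22 - 134.5848
var_error = 25.6352

25.6352


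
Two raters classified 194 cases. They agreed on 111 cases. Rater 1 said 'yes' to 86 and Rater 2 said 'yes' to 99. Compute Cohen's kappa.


P_o = 111/194 = 0.572165
P_e = (86*99 + 108*95) / 37636 = 0.498831
kappa = (P_o - P_e) / (1 - P_e)
kappa = (0.572165 - 0.498831) / (1 - 0.498831)
kappa = 0.1463

0.1463


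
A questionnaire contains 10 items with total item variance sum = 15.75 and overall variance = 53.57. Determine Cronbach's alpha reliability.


alpha = (k/(k-1)) * (1 - sum(si^2)/s_total^2)
= (10/9) * (1 - 15.75/53.57)
alpha = 0.7844

0.7844


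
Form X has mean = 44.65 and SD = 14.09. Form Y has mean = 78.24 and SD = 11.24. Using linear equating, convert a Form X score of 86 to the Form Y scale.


slope = SD_Y / SD_X = 11.24 / 14.09 ~ 0.7977
intercept = mean_Y - slope * mean_X = 78.24 - (11.24 / 14.09) * 44.65 ~ 42.6214
Y = slope * X + intercept. To avoid rounding drift from the rounded slope/intercept, evaluate the equivalent form Y = mean_Y + SD_Y * (X - mean_X) / SD_X at full precision:
Y = 78.24 + 11.24 * (86 - 44.65) / 14.09
Y = 78.24 + 11.24 * 41.35 / 14.09
Y = 78.24 + 464.774 / 14.09
Y = 78.24 + 32.9861
Y = 111.2261

111.2261


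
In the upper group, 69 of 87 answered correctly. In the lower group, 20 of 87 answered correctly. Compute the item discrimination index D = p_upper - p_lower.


p_upper = 69/87 = 0.7931
p_lower = 20/87 = 0.2299
D = 0.7931 - 0.2299 = 0.5632

0.5632


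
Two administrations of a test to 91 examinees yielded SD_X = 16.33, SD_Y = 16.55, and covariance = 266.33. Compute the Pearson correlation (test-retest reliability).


r = cov(X,Y) / (SD_X * SD_Y)
r = 266.33 / (16.33 * 16.55)
r = 266.33 / 270.2615
r = 0.9855

0.9855


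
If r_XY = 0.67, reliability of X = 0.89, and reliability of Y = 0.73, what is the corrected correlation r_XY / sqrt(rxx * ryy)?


r_corrected = rxy / sqrt(rxx * ryy)
= 0.67 / sqrt(0.89 * 0.73)
= 0.67 / sqrt(0.6497)
= 0.67 / 0.80604
r_corrected = 0.8312

0.8312


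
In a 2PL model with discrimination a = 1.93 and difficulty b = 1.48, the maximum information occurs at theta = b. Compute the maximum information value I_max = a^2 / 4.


For 2PL, max info at theta = b = 1.48
I_max = a^2 / 4 = 1.93^2 / 4
= 3.7249 / 4
I_max = 0.9312

0.9312


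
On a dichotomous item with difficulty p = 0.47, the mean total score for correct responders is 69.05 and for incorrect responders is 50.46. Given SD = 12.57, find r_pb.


q = 1 - p = 0.53
rpb = ((M1 - M0) / SD) * sqrt(p * q)
rpb = ((69.05 - 50.46) / 12.57) * sqrt(0.47 * 0.53)
rpb = 0.7381

0.7381


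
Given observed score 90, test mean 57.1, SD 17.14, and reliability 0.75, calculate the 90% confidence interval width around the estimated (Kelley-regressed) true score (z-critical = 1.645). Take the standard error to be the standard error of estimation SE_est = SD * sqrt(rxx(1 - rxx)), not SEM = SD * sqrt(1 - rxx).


True score estimate = 0.75*90 + 0.25*57.1 = 81.775
SE_est = SD * sqrt(rxx * (1 - rxx)) = 17.14 * sqrt(0.75 * 0.25) = 17.14 * sqrt(0.1875) = 7.421838
CI = T_est +/- z * SE_est, so width = 2 * z * SE_est = 2 * 1.645 * 7.421838
Width = 24.4178

24.4178


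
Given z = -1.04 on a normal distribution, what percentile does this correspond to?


CDF(z) = 0.5 * (1 + erf(z/sqrt(2)))
erf(-0.7354) = -0.7017
CDF = 0.1492
Percentile rank = 0.1492 * 100 = 14.92

14.92


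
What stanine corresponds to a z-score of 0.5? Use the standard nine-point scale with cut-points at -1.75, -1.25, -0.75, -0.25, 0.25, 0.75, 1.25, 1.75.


Stanine boundaries: [-1.75, -1.25, -0.75, -0.25, 0.25, 0.75, 1.25, 1.75]
z = 0.5
Check each boundary:
  z >= -1.75 -> could be stanine 2
  z >= -1.25 -> could be stanine 3
  z >= -0.75 -> could be stanine 4
  z >= -0.25 -> could be stanine 5
  z >= 0.25 -> could be stanine 6
  z < 0.75
  z < 1.25
  z < 1.75
Highest qualifying boundary gives stanine = 6

6


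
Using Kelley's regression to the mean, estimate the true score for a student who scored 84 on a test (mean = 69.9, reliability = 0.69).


T_est = rxx * X + (1 - rxx) * mean
T_est = 0.69 * 84 + 0.31 * 69.9
T_est = 57.96 + 21.669
T_est = 79.629

79.629


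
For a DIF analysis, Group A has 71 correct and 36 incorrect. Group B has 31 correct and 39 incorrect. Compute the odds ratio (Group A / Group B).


Odds_A = 71/36 = 1.9722
Odds_B = 31/39 = 0.7949
OR = Odds_A / Odds_B = 1.9722 / 0.7949
Exactly, OR = (71 * 39) / (36 * 31) = 2769 / 1116
OR = 2.4812

2.4812


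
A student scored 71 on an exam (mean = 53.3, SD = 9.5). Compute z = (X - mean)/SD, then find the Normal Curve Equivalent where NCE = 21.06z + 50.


z = (X - mean) / SD = (71 - 53.3) / 9.5
z = 17.7 / 9.5
z = 1.8632
NCE = NCE = 21.06z + 50
Carry z at full precision (z = 17.7 / 9.5) into the conversion:
NCE = 21.06 * (17.7 / 9.5) + 50 = 372.762 / 9.5 + 50
NCE = 39.2381 + 50
NCE = 89.2381

89.2381


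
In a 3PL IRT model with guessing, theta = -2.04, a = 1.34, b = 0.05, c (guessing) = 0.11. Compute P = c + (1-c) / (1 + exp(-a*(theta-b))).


logit = 1.34*(-2.04 - 0.05) = -2.8006
P* = 1/(1 + exp(--2.8006)) = 0.0573
P = 0.11 + (1 - 0.11) * 0.0573
P = 0.161

0.161


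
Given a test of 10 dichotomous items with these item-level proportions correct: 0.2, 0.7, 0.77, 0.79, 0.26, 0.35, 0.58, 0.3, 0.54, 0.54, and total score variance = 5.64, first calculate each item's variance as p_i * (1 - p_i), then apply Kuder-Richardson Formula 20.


For each item, compute p_i * q_i:
  Item 1: 0.2 * 0.8 = 0.16
  Item 2: 0.7 * 0.3 = 0.21
  Item 3: 0.77 * 0.23 = 0.1771
  Item 4: 0.79 * 0.21 = 0.1659
  Item 5: 0.26 * 0.74 = 0.1924
  Item 6: 0.35 * 0.65 = 0.2275
  Item 7: 0.58 * 0.42 = 0.2436
  Item 8: 0.3 * 0.7 = 0.21
  Item 9: 0.54 * 0.46 = 0.2484
  Item 10: 0.54 * 0.46 = 0.2484
Sum(p_i * q_i) = 0.16 + 0.21 + 0.1771 + 0.1659 + 0.1924 + 0.2275 + 0.2436 + 0.21 + 0.2484 + 0.2484 = 2.0833
KR-20 = (k/(k-1)) * (1 - Sum(p_i*q_i) / Var_total)
= (10/9) * (1 - 2.0833/5.64)
= 1.1111 * 0.6306
KR-20 = 0.7007

0.7007


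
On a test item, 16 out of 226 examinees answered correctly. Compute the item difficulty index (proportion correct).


Item difficulty p = number correct / total examinees
p = 16 / 226
p = 0.0708

0.0708


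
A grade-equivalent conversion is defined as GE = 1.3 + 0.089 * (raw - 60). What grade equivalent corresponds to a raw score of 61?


raw - median = 61 - 60 = 1
slope * diff = 0.089 * 1 = 0.089
GE = 1.3 + 0.089
GE = 1.389

1.389


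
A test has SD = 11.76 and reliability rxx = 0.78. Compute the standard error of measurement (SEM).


SEM = SD * sqrt(1 - rxx)
SEM = 11.76 * sqrt(1 - 0.78)
SEM = 11.76 * sqrt(0.22) = 11.76 * 0.469042
SEM = 5.5159

5.5159


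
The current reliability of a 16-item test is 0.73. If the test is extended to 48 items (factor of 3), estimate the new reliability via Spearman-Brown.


r_new = (n * rxx) / (1 + (n-1) * rxx)
r_new = (3 * 0.73) / (1 + 2 * 0.73)
r_new = 2.19 / 2.46
r_new = 0.8902

0.8902


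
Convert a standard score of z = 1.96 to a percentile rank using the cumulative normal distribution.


CDF(z) = 0.5 * (1 + erf(z/sqrt(2)))
erf(1.3859) = 0.95
CDF = 0.975
Percentile rank = 0.975 * 100 = 97.5

97.5


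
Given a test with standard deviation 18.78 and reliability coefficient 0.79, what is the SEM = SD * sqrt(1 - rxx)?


SEM = SD * sqrt(1 - rxx)
SEM = 18.78 * sqrt(1 - 0.79)
SEM = 18.78 * sqrt(0.21) = 18.78 * 0.458258
SEM = 8.6061

8.6061


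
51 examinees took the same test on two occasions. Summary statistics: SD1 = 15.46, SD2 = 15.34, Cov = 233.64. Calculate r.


r = cov(X,Y) / (SD_X * SD_Y)
r = 233.64 / (15.46 * 15.34)
r = 233.64 / 237.1564
r = 0.9852

0.9852


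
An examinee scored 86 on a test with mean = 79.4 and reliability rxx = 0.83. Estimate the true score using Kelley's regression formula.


T_est = rxx * X + (1 - rxx) * mean
T_est = 0.83 * 86 + 0.17 * 79.4
T_est = 71.38 + 13.498
T_est = 84.878

84.878


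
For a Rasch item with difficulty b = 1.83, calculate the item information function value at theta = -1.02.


P = 1/(1+exp(-(-1.02-1.83))) = 0.0547
I = P*(1-P) = 0.0547 * 0.9453
I = 0.0517

0.0517


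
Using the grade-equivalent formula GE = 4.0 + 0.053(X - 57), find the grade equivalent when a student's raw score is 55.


raw - median = 55 - 57 = -2
slope * diff = 0.053 * -2 = -0.106
GE = 4.0 + -0.106
GE = 3.894

3.894


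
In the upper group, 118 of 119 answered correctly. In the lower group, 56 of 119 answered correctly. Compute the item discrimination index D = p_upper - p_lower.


p_upper = 118/119 = 0.9916
p_lower = 56/119 = 0.4706
D = 0.9916 - 0.4706 = 0.521

0.521


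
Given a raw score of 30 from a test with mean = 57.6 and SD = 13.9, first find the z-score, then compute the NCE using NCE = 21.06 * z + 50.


z = (X - mean) / SD = (30 - 57.6) / 13.9
z = -27.6 / 13.9
z = -1.9856
NCE = NCE = 21.06z + 50
Carry z at full precision (z = -27.6 / 13.9) into the conversion:
NCE = 21.06 * (-27.6 / 13.9) + 50 = -581.256 / 13.9 + 50
NCE = -41.817 + 50
NCE = 8.183

8.183


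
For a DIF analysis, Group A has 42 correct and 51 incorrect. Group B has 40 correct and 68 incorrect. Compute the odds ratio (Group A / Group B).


Odds_A = 42/51 = 0.8235
Odds_B = 40/68 = 0.5882
OR = Odds_A / Odds_B = 0.8235 / 0.5882
Exactly, OR = (42 * 68) / (51 * 40) = 2856 / 2040
OR = 1.4

1.4


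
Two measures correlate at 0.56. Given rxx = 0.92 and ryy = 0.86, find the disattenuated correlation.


r_corrected = rxy / sqrt(rxx * ryy)
= 0.56 / sqrt(0.92 * 0.86)
= 0.56 / sqrt(0.7912)
= 0.56 / 0.889494
r_corrected = 0.6296

0.6296


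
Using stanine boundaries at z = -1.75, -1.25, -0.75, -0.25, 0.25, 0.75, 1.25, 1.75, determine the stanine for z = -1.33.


Stanine boundaries: [-1.75, -1.25, -0.75, -0.25, 0.25, 0.75, 1.25, 1.75]
z = -1.33
Check each boundary:
  z >= -1.75 -> could be stanine 2
  z < -1.25
  z < -0.75
  z < -0.25
  z < 0.25
  z < 0.75
  z < 1.25
  z < 1.75
Highest qualifying boundary gives stanine = 2

2


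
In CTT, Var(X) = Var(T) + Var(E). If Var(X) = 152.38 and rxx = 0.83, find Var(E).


var_true = rxx * var_obs = 0.83 * 152.38 = 126.4754
var_error = var_obs - var_true
var_error = 152.38 - 126.4754
var_error = 25.9046

25.9046


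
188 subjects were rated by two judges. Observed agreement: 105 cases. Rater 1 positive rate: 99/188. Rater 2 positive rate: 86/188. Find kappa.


P_o = 105/188 = 0.558511
P_e = (99*86 + 89*102) / 35344 = 0.497737
kappa = (P_o - P_e) / (1 - P_e)
kappa = (0.558511 - 0.497737) / (1 - 0.497737)
kappa = 0.121

0.121


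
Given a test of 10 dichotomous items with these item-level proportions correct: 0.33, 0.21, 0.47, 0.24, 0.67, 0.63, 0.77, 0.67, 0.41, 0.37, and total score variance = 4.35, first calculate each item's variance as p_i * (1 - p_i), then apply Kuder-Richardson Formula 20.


For each item, compute p_i * q_i:
  Item 1: 0.33 * 0.67 = 0.2211
  Item 2: 0.21 * 0.79 = 0.1659
  Item 3: 0.47 * 0.53 = 0.2491
  Item 4: 0.24 * 0.76 = 0.1824
  Item 5: 0.67 * 0.33 = 0.2211
  Item 6: 0.63 * 0.37 = 0.2331
  Item 7: 0.77 * 0.23 = 0.1771
  Item 8: 0.67 * 0.33 = 0.2211
  Item 9: 0.41 * 0.59 = 0.2419
  Item 10: 0.37 * 0.63 = 0.2331
Sum(p_i * q_i) = 0.2211 + 0.1659 + 0.2491 + 0.1824 + 0.2211 + 0.2331 + 0.1771 + 0.2211 + 0.2419 + 0.2331 = 2.1459
KR-20 = (k/(k-1)) * (1 - Sum(p_i*q_i) / Var_total)
= (10/9) * (1 - 2.1459/4.35)
= 1.1111 * 0.5067
KR-20 = 0.563

0.563


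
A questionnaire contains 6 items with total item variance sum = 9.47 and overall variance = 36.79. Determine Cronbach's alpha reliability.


alpha = (k/(k-1)) * (1 - sum(si^2)/s_total^2)
= (6/5) * (1 - 9.47/36.79)
alpha = 0.8911

0.8911


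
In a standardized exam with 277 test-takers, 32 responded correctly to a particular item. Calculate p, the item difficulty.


Item difficulty p = number correct / total examinees
p = 32 / 277
p = 0.1155

0.1155


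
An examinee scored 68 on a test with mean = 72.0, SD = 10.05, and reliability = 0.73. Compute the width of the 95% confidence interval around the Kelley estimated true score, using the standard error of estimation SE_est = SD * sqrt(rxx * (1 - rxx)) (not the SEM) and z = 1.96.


True score estimate = 0.73*68 + 0.27*72.0 = 69.08
SE_est = SD * sqrt(rxx * (1 - rxx)) = 10.05 * sqrt(0.73 * 0.27) = 10.05 * sqrt(0.1971) = 4.461793
CI = T_est +/- z * SE_est, so width = 2 * z * SE_est = 2 * 1.96 * 4.461793
Width = 17.4902

17.4902


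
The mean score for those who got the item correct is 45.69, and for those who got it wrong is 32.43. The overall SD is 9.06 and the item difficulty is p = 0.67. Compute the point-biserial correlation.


q = 1 - p = 0.33
rpb = ((M1 - M0) / SD) * sqrt(p * q)
rpb = ((45.69 - 32.43) / 9.06) * sqrt(0.67 * 0.33)
rpb = 0.6882

0.6882


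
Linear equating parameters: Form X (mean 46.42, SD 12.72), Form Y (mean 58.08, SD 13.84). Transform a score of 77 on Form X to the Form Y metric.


slope = SD_Y / SD_X = 13.84 / 12.72 ~ 1.0881
intercept = mean_Y - slope * mean_X = 58.08 - (13.84 / 12.72) * 46.42 ~ 7.5727
Y = slope * X + intercept. To avoid rounding drift from the rounded slope/intercept, evaluate the equivalent form Y = mean_Y + SD_Y * (X - mean_X) / SD_X at full precision:
Y = 58.08 + 13.84 * (77 - 46.42) / 12.72
Y = 58.08 + 13.84 * 30.58 / 12.72
Y = 58.08 + 423.2272 / 12.72
Y = 58.08 + 33.2726
Y = 91.3526

91.3526


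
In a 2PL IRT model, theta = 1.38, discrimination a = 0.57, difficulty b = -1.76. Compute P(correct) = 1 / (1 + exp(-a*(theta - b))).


a*(theta - b) = 0.57 * (1.38 - -1.76) = 1.7898
exp(-1.7898) = 0.167
P = 1 / (1 + 0.167)
P = 0.8569

0.8569


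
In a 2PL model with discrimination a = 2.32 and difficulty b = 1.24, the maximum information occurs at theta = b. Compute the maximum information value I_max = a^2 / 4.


For 2PL, max info at theta = b = 1.24
I_max = a^2 / 4 = 2.32^2 / 4
= 5.3824 / 4
I_max = 1.3456

1.3456


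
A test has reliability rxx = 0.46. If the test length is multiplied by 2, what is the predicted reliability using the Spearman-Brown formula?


r_new = (n * rxx) / (1 + (n-1) * rxx)
r_new = (2 * 0.46) / (1 + 1 * 0.46)
r_new = 0.92 / 1.46
r_new = 0.6301

0.6301


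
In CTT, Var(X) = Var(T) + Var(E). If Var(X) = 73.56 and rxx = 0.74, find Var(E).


var_true = rxx * var_obs = 0.74 * 73.56 = 54.4344
var_error = var_obs - var_true
var_error = 73.56 - 54.4344
var_error = 19.1256

19.1256


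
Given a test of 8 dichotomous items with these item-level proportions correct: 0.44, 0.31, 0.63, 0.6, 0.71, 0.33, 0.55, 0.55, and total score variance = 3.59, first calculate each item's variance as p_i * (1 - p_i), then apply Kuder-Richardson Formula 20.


For each item, compute p_i * q_i:
  Item 1: 0.44 * 0.56 = 0.2464
  Item 2: 0.31 * 0.69 = 0.2139
  Item 3: 0.63 * 0.37 = 0.2331
  Item 4: 0.6 * 0.4 = 0.24
  Item 5: 0.71 * 0.29 = 0.2059
  Item 6: 0.33 * 0.67 = 0.2211
  Item 7: 0.55 * 0.45 = 0.2475
  Item 8: 0.55 * 0.45 = 0.2475
Sum(p_i * q_i) = 0.2464 + 0.2139 + 0.2331 + 0.24 + 0.2059 + 0.2211 + 0.2475 + 0.2475 = 1.8554
KR-20 = (k/(k-1)) * (1 - Sum(p_i*q_i) / Var_total)
= (8/7) * (1 - 1.8554/3.59)
= 1.1429 * 0.4832
KR-20 = 0.5522

0.5522


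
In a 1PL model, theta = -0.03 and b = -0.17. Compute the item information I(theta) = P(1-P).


P = 1/(1+exp(-(-0.03--0.17))) = 0.5349
I = P*(1-P) = 0.5349 * 0.4651
I = 0.2488

0.2488


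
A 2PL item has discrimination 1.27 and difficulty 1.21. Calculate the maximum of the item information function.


For 2PL, max info at theta = b = 1.21
I_max = a^2 / 4 = 1.27^2 / 4
= 1.6129 / 4
I_max = 0.4032

0.4032


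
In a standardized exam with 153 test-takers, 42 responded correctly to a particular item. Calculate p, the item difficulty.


Item difficulty p = number correct / total examinees
p = 42 / 153
p = 0.2745

0.2745


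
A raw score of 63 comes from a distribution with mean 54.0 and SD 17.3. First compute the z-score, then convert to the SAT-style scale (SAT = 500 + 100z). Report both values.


z = (X - mean) / SD = (63 - 54.0) / 17.3
z = 9.0 / 17.3
z = 0.5202
SAT-scale = SAT = 500 + 100z
Carry z at full precision (z = 9.0 / 17.3) into the conversion:
SAT-scale = 500 + 100 * (9.0 / 17.3) = 500 + 900 / 17.3
SAT-scale = 500 + 52.0231
SAT-scale = 552.0231

552.0231


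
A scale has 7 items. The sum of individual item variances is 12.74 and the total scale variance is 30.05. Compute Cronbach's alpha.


alpha = (k/(k-1)) * (1 - sum(si^2)/s_total^2)
= (7/6) * (1 - 12.74/30.05)
alpha = 0.672

0.672


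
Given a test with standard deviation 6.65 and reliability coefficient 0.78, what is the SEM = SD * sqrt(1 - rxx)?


SEM = SD * sqrt(1 - rxx)
SEM = 6.65 * sqrt(1 - 0.78)
SEM = 6.65 * sqrt(0.22) = 6.65 * 0.469042
SEM = 3.1191

3.1191


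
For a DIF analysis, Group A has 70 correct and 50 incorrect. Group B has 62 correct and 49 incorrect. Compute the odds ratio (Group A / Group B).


Odds_A = 70/50 = 1.4
Odds_B = 62/49 = 1.2653
OR = Odds_A / Odds_B = 1.4 / 1.2653
Exactly, OR = (70 * 49) / (50 * 62) = 3430 / 3100
OR = 1.1065

1.1065


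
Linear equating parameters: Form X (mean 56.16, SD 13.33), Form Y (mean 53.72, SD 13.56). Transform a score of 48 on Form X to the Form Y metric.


slope = SD_Y / SD_X = 13.56 / 13.33 ~ 1.0173
intercept = mean_Y - slope * mean_X = 53.72 - (13.56 / 13.33) * 56.16 ~ -3.409
Y = slope * X + intercept. To avoid rounding drift from the rounded slope/intercept, evaluate the equivalent form Y = mean_Y + SD_Y * (X - mean_X) / SD_X at full precision:
Y = 53.72 + 13.56 * (48 - 56.16) / 13.33
Y = 53.72 - 13.56 * 8.16 / 13.33
Y = 53.72 - 110.6496 / 13.33
Y = 53.72 - 8.3008
Y = 45.4192

45.4192


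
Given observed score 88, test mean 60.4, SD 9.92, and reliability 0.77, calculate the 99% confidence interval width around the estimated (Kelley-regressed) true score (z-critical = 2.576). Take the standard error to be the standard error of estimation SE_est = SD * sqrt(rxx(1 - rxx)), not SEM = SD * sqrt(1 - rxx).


True score estimate = 0.77*88 + 0.23*60.4 = 81.652
SE_est = SD * sqrt(rxx * (1 - rxx)) = 9.92 * sqrt(0.77 * 0.23) = 9.92 * sqrt(0.1771) = 4.174658
CI = T_est +/- z * SE_est, so width = 2 * z * SE_est = 2 * 2.576 * 4.174658
Width = 21.5078

21.5078


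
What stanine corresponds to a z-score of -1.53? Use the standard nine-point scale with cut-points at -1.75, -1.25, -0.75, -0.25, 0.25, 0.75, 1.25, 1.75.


Stanine boundaries: [-1.75, -1.25, -0.75, -0.25, 0.25, 0.75, 1.25, 1.75]
z = -1.53
Check each boundary:
  z >= -1.75 -> could be stanine 2
  z < -1.25
  z < -0.75
  z < -0.25
  z < 0.25
  z < 0.75
  z < 1.25
  z < 1.75
Highest qualifying boundary gives stanine = 2

2


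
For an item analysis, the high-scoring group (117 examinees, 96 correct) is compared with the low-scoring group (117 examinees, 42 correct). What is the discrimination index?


p_upper = 96/117 = 0.8205
p_lower = 42/117 = 0.359
D = 0.8205 - 0.359 = 0.4615

0.4615


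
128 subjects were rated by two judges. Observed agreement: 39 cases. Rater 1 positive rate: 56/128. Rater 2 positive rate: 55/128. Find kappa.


P_o = 39/128 = 0.304688
P_e = (56*55 + 72*73) / 16384 = 0.508789
kappa = (P_o - P_e) / (1 - P_e)
kappa = (0.304688 - 0.508789) / (1 - 0.508789)
kappa = -0.4155

-0.4155


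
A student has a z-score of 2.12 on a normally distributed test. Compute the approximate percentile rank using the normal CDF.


CDF(z) = 0.5 * (1 + erf(z/sqrt(2)))
erf(1.4991) = 0.966
CDF = 0.983
Percentile rank = 0.983 * 100 = 98.3

98.3


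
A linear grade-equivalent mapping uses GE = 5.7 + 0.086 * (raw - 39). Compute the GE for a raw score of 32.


raw - median = 32 - 39 = -7
slope * diff = 0.086 * -7 = -0.602
GE = 5.7 + -0.602
GE = 5.098

5.098


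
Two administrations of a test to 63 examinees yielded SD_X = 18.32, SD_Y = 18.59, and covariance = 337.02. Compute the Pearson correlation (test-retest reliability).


r = cov(X,Y) / (SD_X * SD_Y)
r = 337.02 / (18.32 * 18.59)
r = 337.02 / 340.5688
r = 0.9896

0.9896


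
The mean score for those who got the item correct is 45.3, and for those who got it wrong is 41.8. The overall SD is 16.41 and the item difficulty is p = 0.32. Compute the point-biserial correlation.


q = 1 - p = 0.68
rpb = ((M1 - M0) / SD) * sqrt(p * q)
rpb = ((45.3 - 41.8) / 16.41) * sqrt(0.32 * 0.68)
rpb = 0.0995

0.0995


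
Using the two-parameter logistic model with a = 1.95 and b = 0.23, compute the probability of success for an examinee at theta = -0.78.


a*(theta - b) = 1.95 * (-0.78 - 0.23) = -1.9695
exp(--1.9695) = 7.1671
P = 1 / (1 + 7.1671)
P = 0.1224

0.1224


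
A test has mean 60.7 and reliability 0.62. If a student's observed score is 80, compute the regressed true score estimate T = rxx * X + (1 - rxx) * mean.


T_est = rxx * X + (1 - rxx) * mean
T_est = 0.62 * 80 + 0.38 * 60.7
T_est = 49.6 + 23.066
T_est = 72.666

72.666


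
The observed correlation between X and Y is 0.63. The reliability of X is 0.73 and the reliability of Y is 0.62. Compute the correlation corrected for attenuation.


r_corrected = rxy / sqrt(rxx * ryy)
= 0.63 / sqrt(0.73 * 0.62)
= 0.63 / sqrt(0.4526)
= 0.63 / 0.672756
r_corrected = 0.9364

0.9364


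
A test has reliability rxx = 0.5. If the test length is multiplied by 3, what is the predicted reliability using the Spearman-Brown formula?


r_new = (n * rxx) / (1 + (n-1) * rxx)
r_new = (3 * 0.5) / (1 + 2 * 0.5)
r_new = 1.5 / 2.0
r_new = 0.75

0.75


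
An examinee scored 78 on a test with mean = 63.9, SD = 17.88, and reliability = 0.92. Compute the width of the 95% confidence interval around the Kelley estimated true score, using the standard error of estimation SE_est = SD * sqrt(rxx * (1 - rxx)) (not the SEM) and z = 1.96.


True score estimate = 0.92*78 + 0.08*63.9 = 76.872
SE_est = SD * sqrt(rxx * (1 - rxx)) = 17.88 * sqrt(0.92 * 0.08) = 17.88 * sqrt(0.0736) = 4.850722
CI = T_est +/- z * SE_est, so width = 2 * z * SE_est = 2 * 1.96 * 4.850722
Width = 19.0148

19.0148


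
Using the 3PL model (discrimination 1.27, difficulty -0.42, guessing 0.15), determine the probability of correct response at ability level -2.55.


logit = 1.27*(-2.55 - -0.42) = -2.7051
P* = 1/(1 + exp(--2.7051)) = 0.0627
P = 0.15 + (1 - 0.15) * 0.0627
P = 0.2033

0.2033


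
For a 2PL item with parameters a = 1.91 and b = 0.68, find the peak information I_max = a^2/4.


For 2PL, max info at theta = b = 0.68
I_max = a^2 / 4 = 1.91^2 / 4
= 3.6481 / 4
I_max = 0.912

0.912


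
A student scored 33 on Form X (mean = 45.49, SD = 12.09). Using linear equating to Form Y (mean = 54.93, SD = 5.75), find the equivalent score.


slope = SD_Y / SD_X = 5.75 / 12.09 ~ 0.4756
intercept = mean_Y - slope * mean_X = 54.93 - (5.75 / 12.09) * 45.49 ~ 33.295
Y = slope * X + intercept. To avoid rounding drift from the rounded slope/intercept, evaluate the equivalent form Y = mean_Y + SD_Y * (X - mean_X) / SD_X at full precision:
Y = 54.93 + 5.75 * (33 - 45.49) / 12.09
Y = 54.93 - 5.75 * 12.49 / 12.09
Y = 54.93 - 71.8175 / 12.09
Y = 54.93 - 5.9402
Y = 48.9898

48.9898


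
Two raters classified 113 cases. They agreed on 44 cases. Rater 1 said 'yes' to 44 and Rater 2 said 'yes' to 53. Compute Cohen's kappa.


P_o = 44/113 = 0.389381
P_e = (44*53 + 69*60) / 12769 = 0.506853
kappa = (P_o - P_e) / (1 - P_e)
kappa = (0.389381 - 0.506853) / (1 - 0.506853)
kappa = -0.2382

-0.2382


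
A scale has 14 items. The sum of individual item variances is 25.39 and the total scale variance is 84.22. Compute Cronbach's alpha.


alpha = (k/(k-1)) * (1 - sum(si^2)/s_total^2)
= (14/13) * (1 - 25.39/84.22)
alpha = 0.7523

0.7523


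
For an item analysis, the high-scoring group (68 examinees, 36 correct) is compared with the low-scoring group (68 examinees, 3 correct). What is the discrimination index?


p_upper = 36/68 = 0.5294
p_lower = 3/68 = 0.0441
D = 0.5294 - 0.0441 = 0.4853

0.4853


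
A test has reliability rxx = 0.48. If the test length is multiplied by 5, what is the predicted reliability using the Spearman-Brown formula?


r_new = (n * rxx) / (1 + (n-1) * rxx)
r_new = (5 * 0.48) / (1 + 4 * 0.48)
r_new = 2.4 / 2.92
r_new = 0.8219

0.8219


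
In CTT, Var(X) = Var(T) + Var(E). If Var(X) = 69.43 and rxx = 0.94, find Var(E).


var_true = rxx * var_obs = 0.94 * 69.43 = 65.2642
var_error = var_obs - var_true
var_error = 69.43 - 65.2642
var_error = 4.1658

4.1658


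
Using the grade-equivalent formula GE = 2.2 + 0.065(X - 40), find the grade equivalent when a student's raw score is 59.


raw - median = 59 - 40 = 19
slope * diff = 0.065 * 19 = 1.235
GE = 2.2 + 1.235
GE = 3.435

3.435


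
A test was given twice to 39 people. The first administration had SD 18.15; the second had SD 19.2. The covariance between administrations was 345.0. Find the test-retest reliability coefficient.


r = cov(X,Y) / (SD_X * SD_Y)
r = 345.0 / (18.15 * 19.2)
r = 345.0 / 348.48
r = 0.99

0.99


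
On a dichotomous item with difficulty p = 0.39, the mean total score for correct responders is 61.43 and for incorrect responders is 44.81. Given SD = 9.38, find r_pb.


q = 1 - p = 0.61
rpb = ((M1 - M0) / SD) * sqrt(p * q)
rpb = ((61.43 - 44.81) / 9.38) * sqrt(0.39 * 0.61)
rpb = 0.8642

0.8642


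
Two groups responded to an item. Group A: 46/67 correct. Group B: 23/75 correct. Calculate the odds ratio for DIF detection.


Odds_A = 46/21 = 2.1905
Odds_B = 23/52 = 0.4423
OR = Odds_A / Odds_B = 2.1905 / 0.4423
Exactly, OR = (46 * 52) / (21 * 23) = 2392 / 483
OR = 4.9524

4.9524


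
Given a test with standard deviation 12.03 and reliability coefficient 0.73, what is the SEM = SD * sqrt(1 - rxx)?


SEM = SD * sqrt(1 - rxx)
SEM = 12.03 * sqrt(1 - 0.73)
SEM = 12.03 * sqrt(0.27) = 12.03 * 0.519615
SEM = 6.251

6.251


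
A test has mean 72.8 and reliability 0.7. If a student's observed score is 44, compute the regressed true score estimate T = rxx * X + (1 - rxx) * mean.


T_est = rxx * X + (1 - rxx) * mean
T_est = 0.7 * 44 + 0.3 * 72.8
T_est = 30.8 + 21.84
T_est = 52.64

52.64


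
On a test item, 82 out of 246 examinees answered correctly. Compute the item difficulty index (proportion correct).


Item difficulty p = number correct / total examinees
p = 82 / 246
p = 0.3333

0.3333


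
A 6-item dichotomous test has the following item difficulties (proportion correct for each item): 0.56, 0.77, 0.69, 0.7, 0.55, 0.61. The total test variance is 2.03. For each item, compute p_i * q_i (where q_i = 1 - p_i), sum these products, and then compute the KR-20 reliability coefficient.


For each item, compute p_i * q_i:
  Item 1: 0.56 * 0.44 = 0.2464
  Item 2: 0.77 * 0.23 = 0.1771
  Item 3: 0.69 * 0.31 = 0.2139
  Item 4: 0.7 * 0.3 = 0.21
  Item 5: 0.55 * 0.45 = 0.2475
  Item 6: 0.61 * 0.39 = 0.2379
Sum(p_i * q_i) = 0.2464 + 0.1771 + 0.2139 + 0.21 + 0.2475 + 0.2379 = 1.3328
KR-20 = (k/(k-1)) * (1 - Sum(p_i*q_i) / Var_total)
= (6/5) * (1 - 1.3328/2.03)
= 1.2 * 0.3434
KR-20 = 0.4121

0.4121


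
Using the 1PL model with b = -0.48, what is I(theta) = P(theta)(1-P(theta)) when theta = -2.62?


P = 1/(1+exp(-(-2.62--0.48))) = 0.1053
I = P*(1-P) = 0.1053 * 0.8947
I = 0.0942

0.0942


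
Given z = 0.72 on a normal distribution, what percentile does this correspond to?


CDF(z) = 0.5 * (1 + erf(z/sqrt(2)))
erf(0.5091) = 0.5285
CDF = 0.7642
Percentile rank = 0.7642 * 100 = 76.42

76.42


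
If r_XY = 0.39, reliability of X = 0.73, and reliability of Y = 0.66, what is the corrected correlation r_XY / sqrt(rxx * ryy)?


r_corrected = rxy / sqrt(rxx * ryy)
= 0.39 / sqrt(0.73 * 0.66)
= 0.39 / sqrt(0.4818)
= 0.39 / 0.694118
r_corrected = 0.5619

0.5619


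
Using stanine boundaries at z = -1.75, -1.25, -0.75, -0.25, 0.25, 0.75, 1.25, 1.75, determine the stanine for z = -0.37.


Stanine boundaries: [-1.75, -1.25, -0.75, -0.25, 0.25, 0.75, 1.25, 1.75]
z = -0.37
Check each boundary:
  z >= -1.75 -> could be stanine 2
  z >= -1.25 -> could be stanine 3
  z >= -0.75 -> could be stanine 4
  z < -0.25
  z < 0.25
  z < 0.75
  z < 1.25
  z < 1.75
Highest qualifying boundary gives stanine = 4

4


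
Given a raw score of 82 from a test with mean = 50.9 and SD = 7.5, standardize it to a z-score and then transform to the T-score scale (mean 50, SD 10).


z = (X - mean) / SD = (82 - 50.9) / 7.5
z = 31.1 / 7.5
z = 4.1467
T-score = T = 50 + 10z
Carry z at full precision (z = 31.1 / 7.5) into the conversion:
T-score = 50 + 10 * (31.1 / 7.5) = 50 + 311 / 7.5
T-score = 50 + 41.4667
T-score = 91.4667

91.4667


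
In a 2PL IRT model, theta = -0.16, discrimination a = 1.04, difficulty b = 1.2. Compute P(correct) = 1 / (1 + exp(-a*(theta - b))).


a*(theta - b) = 1.04 * (-0.16 - 1.2) = -1.4144
exp(--1.4144) = 4.114
P = 1 / (1 + 4.114)
P = 0.1955

0.1955


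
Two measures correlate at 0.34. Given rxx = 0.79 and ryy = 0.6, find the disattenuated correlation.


r_corrected = rxy / sqrt(rxx * ryy)
= 0.34 / sqrt(0.79 * 0.6)
= 0.34 / sqrt(0.474)
= 0.34 / 0.688477
r_corrected = 0.4938

0.4938


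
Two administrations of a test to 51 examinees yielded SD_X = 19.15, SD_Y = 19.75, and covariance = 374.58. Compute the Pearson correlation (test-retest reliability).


r = cov(X,Y) / (SD_X * SD_Y)
r = 374.58 / (19.15 * 19.75)
r = 374.58 / 378.2125
r = 0.9904

0.9904


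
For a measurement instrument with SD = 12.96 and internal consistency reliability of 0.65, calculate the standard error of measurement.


SEM = SD * sqrt(1 - rxx)
SEM = 12.96 * sqrt(1 - 0.65)
SEM = 12.96 * sqrt(0.35) = 12.96 * 0.591608
SEM = 7.6672

7.6672


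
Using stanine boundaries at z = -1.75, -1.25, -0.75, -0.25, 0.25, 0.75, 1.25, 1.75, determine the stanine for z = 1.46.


Stanine boundaries: [-1.75, -1.25, -0.75, -0.25, 0.25, 0.75, 1.25, 1.75]
z = 1.46
Check each boundary:
  z >= -1.75 -> could be stanine 2
  z >= -1.25 -> could be stanine 3
  z >= -0.75 -> could be stanine 4
  z >= -0.25 -> could be stanine 5
  z >= 0.25 -> could be stanine 6
  z >= 0.75 -> could be stanine 7
  z >= 1.25 -> could be stanine 8
  z < 1.75
Highest qualifying boundary gives stanine = 8

8


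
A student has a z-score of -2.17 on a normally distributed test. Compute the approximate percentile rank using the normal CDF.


CDF(z) = 0.5 * (1 + erf(z/sqrt(2)))
erf(-1.5344) = -0.97
CDF = 0.015
Percentile rank = 0.015 * 100 = 1.5

1.5


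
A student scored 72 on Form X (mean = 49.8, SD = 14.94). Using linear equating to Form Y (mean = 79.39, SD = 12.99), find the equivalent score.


slope = SD_Y / SD_X = 12.99 / 14.94 ~ 0.8695
intercept = mean_Y - slope * mean_X = 79.39 - (12.99 / 14.94) * 49.8 ~ 36.09
Y = slope * X + intercept. To avoid rounding drift from the rounded slope/intercept, evaluate the equivalent form Y = mean_Y + SD_Y * (X - mean_X) / SD_X at full precision:
Y = 79.39 + 12.99 * (72 - 49.8) / 14.94
Y = 79.39 + 12.99 * 22.2 / 14.94
Y = 79.39 + 288.378 / 14.94
Y = 79.39 + 19.3024
Y = 98.6924

98.6924


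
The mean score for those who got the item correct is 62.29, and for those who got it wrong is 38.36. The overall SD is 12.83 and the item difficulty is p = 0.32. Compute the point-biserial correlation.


q = 1 - p = 0.68
rpb = ((M1 - M0) / SD) * sqrt(p * q)
rpb = ((62.29 - 38.36) / 12.83) * sqrt(0.32 * 0.68)
rpb = 0.8701

0.8701


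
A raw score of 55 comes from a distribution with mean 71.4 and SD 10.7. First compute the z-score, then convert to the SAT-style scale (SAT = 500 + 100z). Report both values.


z = (X - mean) / SD = (55 - 71.4) / 10.7
z = -16.4 / 10.7
z = -1.5327
SAT-scale = SAT = 500 + 100z
Carry z at full precision (z = -16.4 / 10.7) into the conversion:
SAT-scale = 500 + 100 * (-16.4 / 10.7) = 500 + -1640 / 10.7
SAT-scale = 500 + -153.271
SAT-scale = 346.729

346.729


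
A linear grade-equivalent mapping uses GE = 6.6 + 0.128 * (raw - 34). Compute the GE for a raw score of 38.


raw - median = 38 - 34 = 4
slope * diff = 0.128 * 4 = 0.512
GE = 6.6 + 0.512
GE = 7.112

7.112


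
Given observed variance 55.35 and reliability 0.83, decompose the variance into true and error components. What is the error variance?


var_true = rxx * var_obs = 0.83 * 55.35 = 45.9405
var_error = var_obs - var_true
var_error = 55.35 - 45.9405
var_error = 9.4095

9.4095


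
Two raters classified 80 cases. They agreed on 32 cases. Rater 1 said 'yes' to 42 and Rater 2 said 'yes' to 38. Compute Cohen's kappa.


P_o = 32/80 = 0.4
P_e = (42*38 + 38*42) / 6400 = 0.49875
kappa = (P_o - P_e) / (1 - P_e)
kappa = (0.4 - 0.49875) / (1 - 0.49875)
kappa = -0.197

-0.197


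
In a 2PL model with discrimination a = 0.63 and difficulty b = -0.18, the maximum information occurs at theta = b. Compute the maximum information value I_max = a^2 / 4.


For 2PL, max info at theta = b = -0.18
I_max = a^2 / 4 = 0.63^2 / 4
= 0.3969 / 4
I_max = 0.0992

0.0992


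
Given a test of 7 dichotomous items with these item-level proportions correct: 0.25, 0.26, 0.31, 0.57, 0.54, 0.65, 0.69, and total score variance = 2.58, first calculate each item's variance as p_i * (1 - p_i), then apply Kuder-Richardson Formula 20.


For each item, compute p_i * q_i:
  Item 1: 0.25 * 0.75 = 0.1875
  Item 2: 0.26 * 0.74 = 0.1924
  Item 3: 0.31 * 0.69 = 0.2139
  Item 4: 0.57 * 0.43 = 0.2451
  Item 5: 0.54 * 0.46 = 0.2484
  Item 6: 0.65 * 0.35 = 0.2275
  Item 7: 0.69 * 0.31 = 0.2139
Sum(p_i * q_i) = 0.1875 + 0.1924 + 0.2139 + 0.2451 + 0.2484 + 0.2275 + 0.2139 = 1.5287
KR-20 = (k/(k-1)) * (1 - Sum(p_i*q_i) / Var_total)
= (7/6) * (1 - 1.5287/2.58)
= 1.1667 * 0.4075
KR-20 = 0.4754

0.4754


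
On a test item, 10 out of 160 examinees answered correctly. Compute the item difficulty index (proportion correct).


Item difficulty p = number correct / total examinees
p = 10 / 160
p = 0.0625

0.0625


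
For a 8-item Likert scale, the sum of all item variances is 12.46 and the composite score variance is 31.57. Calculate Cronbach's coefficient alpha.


alpha = (k/(k-1)) * (1 - sum(si^2)/s_total^2)
= (8/7) * (1 - 12.46/31.57)
alpha = 0.6918

0.6918


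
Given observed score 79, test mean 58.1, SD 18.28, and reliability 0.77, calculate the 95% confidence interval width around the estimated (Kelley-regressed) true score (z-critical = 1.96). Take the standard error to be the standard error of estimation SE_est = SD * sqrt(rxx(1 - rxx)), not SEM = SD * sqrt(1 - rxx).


True score estimate = 0.77*79 + 0.23*58.1 = 74.193
SE_est = SD * sqrt(rxx * (1 - rxx)) = 18.28 * sqrt(0.77 * 0.23) = 18.28 * sqrt(0.1771) = 7.692818
CI = T_est +/- z * SE_est, so width = 2 * z * SE_est = 2 * 1.96 * 7.692818
Width = 30.1558

30.1558


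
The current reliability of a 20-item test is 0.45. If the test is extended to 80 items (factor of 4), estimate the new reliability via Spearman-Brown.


r_new = (n * rxx) / (1 + (n-1) * rxx)
r_new = (4 * 0.45) / (1 + 3 * 0.45)
r_new = 1.8 / 2.35
r_new = 0.766

0.766


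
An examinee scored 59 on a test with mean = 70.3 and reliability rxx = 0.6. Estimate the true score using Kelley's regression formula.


T_est = rxx * X + (1 - rxx) * mean
T_est = 0.6 * 59 + 0.4 * 70.3
T_est = 35.4 + 28.12
T_est = 63.52

63.52


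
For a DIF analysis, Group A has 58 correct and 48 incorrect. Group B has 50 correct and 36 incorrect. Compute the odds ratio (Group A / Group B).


Odds_A = 58/48 = 1.2083
Odds_B = 50/36 = 1.3889
OR = Odds_A / Odds_B = 1.2083 / 1.3889
Exactly, OR = (58 * 36) / (48 * 50) = 2088 / 2400
OR = 0.87

0.87


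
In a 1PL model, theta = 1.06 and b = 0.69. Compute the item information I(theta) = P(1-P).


P = 1/(1+exp(-(1.06-0.69))) = 0.5915
I = P*(1-P) = 0.5915 * 0.4085
I = 0.2416

0.2416


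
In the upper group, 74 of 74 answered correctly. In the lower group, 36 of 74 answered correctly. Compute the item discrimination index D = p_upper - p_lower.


p_upper = 74/74 = 1.0
p_lower = 36/74 = 0.4865
D = 1.0 - 0.4865 = 0.5135

0.5135


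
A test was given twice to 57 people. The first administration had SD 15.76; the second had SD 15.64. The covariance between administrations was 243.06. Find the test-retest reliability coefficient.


r = cov(X,Y) / (SD_X * SD_Y)
r = 243.06 / (15.76 * 15.64)
r = 243.06 / 246.4864
r = 0.9861

0.9861


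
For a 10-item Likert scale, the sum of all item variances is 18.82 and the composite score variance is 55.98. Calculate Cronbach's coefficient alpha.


alpha = (k/(k-1)) * (1 - sum(si^2)/s_total^2)
= (10/9) * (1 - 18.82/55.98)
alpha = 0.7376

0.7376


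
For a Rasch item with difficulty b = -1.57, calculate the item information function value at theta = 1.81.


P = 1/(1+exp(-(1.81--1.57))) = 0.9671
I = P*(1-P) = 0.9671 * 0.0329
I = 0.0318

0.0318
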